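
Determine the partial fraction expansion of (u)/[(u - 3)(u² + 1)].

At u=3: A = (1·3 + 0)/(3² + 1) = 3/10. B = -A = -3/10, C = 1 - 3·A = 1/10
Result: (3/10)/(u - 3) - ((3/10)u - 1/10)/(u² + 1)


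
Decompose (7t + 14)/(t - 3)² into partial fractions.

(7t + 14) = A(t - 3) + B. At t = 3: B = 7·3 + 14 = 35. Coeff of t: A = 7
Result: 7/(t - 3) + 35/(t - 3)²


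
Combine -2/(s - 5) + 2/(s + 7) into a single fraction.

Common denominator (s - 5)(s + 7). Numerator: -2(s + 7) + 2(s - 5) = (-2s - 14) + (2s - 10) = -24
Result: (-24)/[(s - 5)(s + 7)]


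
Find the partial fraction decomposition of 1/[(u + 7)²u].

Cover-up at u=0: R = 1/(0 + 7)² = 1/49. Cover-up at u=-7: Q = 1/(-7 - 0) = -1/7. Comparing u² coeff: P = -R = -1/49
Result: (-1/49)/(u + 7) - (1/7)/(u + 7)² + (1/49)/u


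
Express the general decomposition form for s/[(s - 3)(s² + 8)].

Linear + irreducible quadratic: P/(s - 3) + (Qs + R)/(s² + 8)


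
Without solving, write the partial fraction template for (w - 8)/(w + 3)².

Repeated linear factor: A/(w + 3) + B/(w + 3)²


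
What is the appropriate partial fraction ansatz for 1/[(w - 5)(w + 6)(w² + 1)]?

Two linear + quadratic: P/(w - 5) + Q/(w + 6) + (Rw + S)/(w² + 1)


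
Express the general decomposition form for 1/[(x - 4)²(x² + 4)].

Repeated linear + quadratic: P/(x - 4) + Q/(x - 4)² + (Rx + S)/(x² + 4)


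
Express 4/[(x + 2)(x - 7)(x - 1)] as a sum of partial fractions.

Using cover-up method: P = 4/27, Q = 2/27, R = -2/9
Result: (4/27)/(x + 2) + (2/27)/(x - 7) - (2/9)/(x - 1)


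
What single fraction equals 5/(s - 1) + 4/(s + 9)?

Common denominator (s - 1)(s + 9). Numerator: 5(s + 9) + 4(s - 1) = (5s + 45) + (4s - 4) = 9s + 41
Result: (9s + 41)/[(s - 1)(s + 9)]


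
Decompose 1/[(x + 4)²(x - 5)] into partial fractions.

Cover-up at x=5: γ = 1/(5 + 4)² = 1/81. Cover-up at x=-4: β = 1/(-4 - 5) = -1/9. Comparing x² coeff: α = -γ = -1/81
Result: (-1/81)/(x + 4) - (1/9)/(x + 4)² + (1/81)/(x - 5)


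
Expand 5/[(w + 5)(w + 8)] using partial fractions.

5/(w + 5)(w + 8) = A/(w + 5) + B/(w + 8). A = 5/(-5 + 8) = 5/3, B = 5/(-8 + 5) = -5/3
Result: (5/3)/(w + 5) - (5/3)/(w + 8)


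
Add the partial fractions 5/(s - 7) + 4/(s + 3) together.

Common denominator (s - 7)(s + 3). Numerator: 5(s + 3) + 4(s - 7) = (5s + 15) + (4s - 28) = 9s - 13
Result: (9s - 13)/[(s - 7)(s + 3)]


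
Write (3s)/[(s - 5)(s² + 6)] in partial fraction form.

At s=5: A = (3·5 + 0)/(5² + 6) = 15/31. B = -A = -15/31, C = 3 - 5·A = 18/31
Result: (15/31)/(s - 5) - ((15/31)s - 18/31)/(s² + 6)


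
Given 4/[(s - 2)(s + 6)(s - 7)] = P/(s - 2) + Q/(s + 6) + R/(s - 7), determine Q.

Cover-up at s = -6: Q = 4/[(-6 - 2)(-6 - 7)] = 4/[(-8)(-13)] = 4/104 = 1/26


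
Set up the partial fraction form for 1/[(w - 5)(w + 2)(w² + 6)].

Two linear + quadratic: α/(w - 5) + β/(w + 2) + (γw + δ)/(w² + 6)


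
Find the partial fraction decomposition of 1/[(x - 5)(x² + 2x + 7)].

Cover-up at x = 5: A = 1/(5² + 2·5 + 7) = 1/42. Then B = -A = -1/42, C = -A·(2 + 5) = -1/6
Result: (1/42)/(x - 5) - ((1/42)x + 1/6)/(x² + 2x + 7)


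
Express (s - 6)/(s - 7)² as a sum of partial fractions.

(s - 6) = P(s - 7) + Q. At s = 7: Q = 1·7 - 6 = 1. Coeff of s: P = 1
Result: 1/(s - 7) + 1/(s - 7)²


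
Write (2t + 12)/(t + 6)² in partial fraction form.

(2t + 12) = P(t + 6) + Q. At t = -6: Q = 2·(-6) + 12 = 0. Coeff of t: P = 2
Result: 2/(t + 6)


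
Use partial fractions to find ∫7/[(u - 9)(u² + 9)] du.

Cover-up at u=9: A = 7/(9²+9) = 7/90. Coeff matching: B = -7/90, C = -7/10. Decomposition: (7/90)/(u - 9) - ((7/90)u + 7/10)/(u² + 9). Integrate: linear → ln, quadratic → (1/2)ln + arctan: (7/90) ln|(u - 9)| - (7/180) ln(u² + 9) - (7/30) arctan(u/3) + C


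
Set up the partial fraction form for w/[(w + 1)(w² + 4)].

Linear + irreducible quadratic: α/(w + 1) + (βw + γ)/(w² + 4)


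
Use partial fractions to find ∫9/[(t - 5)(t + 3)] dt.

Decompose: 9/[(t - 5)(t + 3)] = (9/8)/(t - 5) - (9/8)/(t + 3). Integrate each term: (9/8) ln|(t - 5)| - (9/8) ln|(t + 3)| + C


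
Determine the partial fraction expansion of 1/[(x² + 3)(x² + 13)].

Coefficient matching gives α = γ = 0, β = 1/(13-3) = 1/10, δ = -β = -1/10
Result: (1/10)/(x² + 3) - (1/10)/(x² + 13)


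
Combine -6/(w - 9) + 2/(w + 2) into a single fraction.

Common denominator (w - 9)(w + 2). Numerator: -6(w + 2) + 2(w - 9) = (-6w - 12) + (2w - 18) = -4w - 30
Result: (-4w - 30)/[(w - 9)(w + 2)]


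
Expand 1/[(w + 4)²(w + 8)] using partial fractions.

Cover-up at w=-8: R = 1/(-8 + 4)² = 1/16. Cover-up at w=-4: Q = 1/(-4 + 8) = 1/4. Comparing w² coeff: P = -R = -1/16
Result: (-1/16)/(w + 4) + (1/4)/(w + 4)² + (1/16)/(w + 8)


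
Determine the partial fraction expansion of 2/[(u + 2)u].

2/(u + 2)u = P/(u + 2) + Q/u. P = 2/(-2 - 0) = -1, Q = 2/(0 + 2) = 1
Result: -1/(u + 2) + 1/u


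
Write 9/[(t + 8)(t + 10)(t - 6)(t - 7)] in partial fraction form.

Using Heaviside cover-up: (3/140)/(t + 8) - (9/544)/(t + 10) - (9/224)/(t - 6) + (3/85)/(t - 7)


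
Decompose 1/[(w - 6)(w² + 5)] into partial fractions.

Cover-up at w = 6: A = 1/(6² + 5) = 1/41. Then B = -A = -1/41, C = -A·(0 + 6) = -6/41
Result: (1/41)/(w - 6) - ((1/41)w + 6/41)/(w² + 5)


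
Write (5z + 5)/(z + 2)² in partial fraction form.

(5z + 5) = P(z + 2) + Q. At z = -2: Q = 5·(-2) + 5 = -5. Coeff of z: P = 5
Result: 5/(z + 2) - 5/(z + 2)²


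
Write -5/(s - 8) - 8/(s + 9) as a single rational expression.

Common denominator (s - 8)(s + 9). Numerator: -5(s + 9) - 8(s - 8) = (-5s - 45) - (8s - 64) = -13s + 19
Result: (-13s + 19)/[(s - 8)(s + 9)]


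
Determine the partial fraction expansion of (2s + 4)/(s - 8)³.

(2s + 4) = P(s - 8)² + Q(s - 8) + R. At s = 8: R = 2·8 + 4 = 20. Coefficients: P = 0, Q = 2
Result: 2/(s - 8)² + 20/(s - 8)³


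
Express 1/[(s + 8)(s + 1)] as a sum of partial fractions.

1/(s + 8)(s + 1) = P/(s + 8) + Q/(s + 1). P = 1/(-8 + 1) = -1/7, Q = 1/(-1 + 8) = 1/7
Result: (-1/7)/(s + 8) + (1/7)/(s + 1)


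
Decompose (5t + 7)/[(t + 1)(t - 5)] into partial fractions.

At t=-1: α = (5·(-1) + 7)/(-1 - 5) = -1/3. At t=5: β = (5·5 + 7)/(5 + 1) = 16/3
Result: (-1/3)/(t + 1) + (16/3)/(t - 5)


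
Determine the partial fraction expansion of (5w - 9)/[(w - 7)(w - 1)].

At w=7: α = (5·7 - 9)/(7 - 1) = 13/3. At w=1: β = (5·1 - 9)/(1 - 7) = 2/3
Result: (13/3)/(w - 7) + (2/3)/(w - 1)


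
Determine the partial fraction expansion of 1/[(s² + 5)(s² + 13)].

Coefficient matching gives P = R = 0, Q = 1/(13-5) = 1/8, S = -Q = -1/8
Result: (1/8)/(s² + 5) - (1/8)/(s² + 13)


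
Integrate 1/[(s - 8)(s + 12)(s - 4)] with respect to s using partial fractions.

Cover-up: A = 1/80, B = 1/320, C = -1/64. Decomposition: (1/80)/(s - 8) + (1/320)/(s + 12) - (1/64)/(s - 4). Integrate each term: (1/80) ln|(s - 8)| + (1/320) ln|(s + 12)| - (1/64) ln|(s - 4)| + C


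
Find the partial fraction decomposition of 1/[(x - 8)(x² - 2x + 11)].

Cover-up at x = 8: α = 1/(8² - 2·8 + 11) = 1/59. Then β = -α = -1/59, γ = -α·(-2 + 8) = -6/59
Result: (1/59)/(x - 8) - ((1/59)x + 6/59)/(x² - 2x + 11)


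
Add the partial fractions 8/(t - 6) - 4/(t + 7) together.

Common denominator (t - 6)(t + 7). Numerator: 8(t + 7) - 4(t - 6) = (8t + 56) - (4t - 24) = 4t + 80
Result: (4t + 80)/[(t - 6)(t + 7)]


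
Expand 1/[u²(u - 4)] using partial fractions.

Cover-up at u=4: C = 1/(4 - 0)² = 1/16. Cover-up at u=0: B = 1/(0 - 4) = -1/4. Comparing u² coeff: A = -C = -1/16
Result: (-1/16)/u - (1/4)/u² + (1/16)/(u - 4)


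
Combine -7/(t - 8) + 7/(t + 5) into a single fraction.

Common denominator (t - 8)(t + 5). Numerator: -7(t + 5) + 7(t - 8) = (-7t - 35) + (7t - 56) = -91
Result: (-91)/[(t - 8)(t + 5)]


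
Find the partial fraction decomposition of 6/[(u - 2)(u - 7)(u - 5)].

Using cover-up method: P = 2/5, Q = 3/5, R = -1
Result: (2/5)/(u - 2) + (3/5)/(u - 7) - 1/(u - 5)


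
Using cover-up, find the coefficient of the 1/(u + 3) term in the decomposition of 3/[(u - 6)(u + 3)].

Cover (u + 3), set u=-3: 3/((u - 6) at u=-3) = 3/(-9) = -1/3


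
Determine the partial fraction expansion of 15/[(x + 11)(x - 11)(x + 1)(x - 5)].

Using Heaviside cover-up: (-3/704)/(x + 11) + (5/528)/(x - 11) + (1/48)/(x + 1) - (5/192)/(x - 5)


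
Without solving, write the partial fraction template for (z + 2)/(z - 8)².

Repeated linear factor: α/(z - 8) + β/(z - 8)²


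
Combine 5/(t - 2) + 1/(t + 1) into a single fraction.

Common denominator (t - 2)(t + 1). Numerator: 5(t + 1) + 1(t - 2) = (5t + 5) + (t - 2) = 6t + 3
Result: (6t + 3)/[(t - 2)(t + 1)]


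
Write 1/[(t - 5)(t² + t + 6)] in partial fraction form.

Cover-up at t = 5: α = 1/(5² + 1·5 + 6) = 1/36. Then β = -α = -1/36, γ = -α·(1 + 5) = -1/6
Result: (1/36)/(t - 5) - ((1/36)t + 1/6)/(t² + t + 6)


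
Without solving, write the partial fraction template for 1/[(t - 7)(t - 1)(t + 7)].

Three distinct linear factors: A/(t - 7) + B/(t - 1) + C/(t + 7)


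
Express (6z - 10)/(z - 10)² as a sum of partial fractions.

(6z - 10) = A(z - 10) + B. At z = 10: B = 6·10 - 10 = 50. Coeff of z: A = 6
Result: 6/(z - 10) + 50/(z - 10)²


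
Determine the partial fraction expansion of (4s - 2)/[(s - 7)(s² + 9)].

At s=7: α = (4·7 - 2)/(7² + 9) = 13/29. β = -α = -13/29, γ = 4 - 7·α = 25/29
Result: (13/29)/(s - 7) - ((13/29)s - 25/29)/(s² + 9)


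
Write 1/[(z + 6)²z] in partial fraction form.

Cover-up at z=0: γ = 1/(0 + 6)² = 1/36. Cover-up at z=-6: β = 1/(-6 - 0) = -1/6. Comparing z² coeff: α = -γ = -1/36
Result: (-1/36)/(z + 6) - (1/6)/(z + 6)² + (1/36)/z


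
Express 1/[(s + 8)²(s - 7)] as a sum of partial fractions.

Cover-up at s=7: R = 1/(7 + 8)² = 1/225. Cover-up at s=-8: Q = 1/(-8 - 7) = -1/15. Comparing s² coeff: P = -R = -1/225
Result: (-1/225)/(s + 8) - (1/15)/(s + 8)² + (1/225)/(s - 7)


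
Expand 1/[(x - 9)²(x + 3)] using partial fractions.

Cover-up at x=-3: R = 1/(-3 - 9)² = 1/144. Cover-up at x=9: Q = 1/(9 + 3) = 1/12. Comparing x² coeff: P = -R = -1/144
Result: (-1/144)/(x - 9) + (1/12)/(x - 9)² + (1/144)/(x + 3)


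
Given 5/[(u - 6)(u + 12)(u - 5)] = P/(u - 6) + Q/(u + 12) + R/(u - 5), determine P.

Cover-up at u = 6: P = 5/[(6 + 12)(6 - 5)] = 5/[(18)(1)] = 5/18


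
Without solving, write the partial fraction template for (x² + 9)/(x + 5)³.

Repeated linear factor (power 3): P/(x + 5) + Q/(x + 5)² + R/(x + 5)³


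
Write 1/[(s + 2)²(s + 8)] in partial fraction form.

Cover-up at s=-8: γ = 1/(-8 + 2)² = 1/36. Cover-up at s=-2: β = 1/(-2 + 8) = 1/6. Comparing s² coeff: α = -γ = -1/36
Result: (-1/36)/(s + 2) + (1/6)/(s + 2)² + (1/36)/(s + 8)


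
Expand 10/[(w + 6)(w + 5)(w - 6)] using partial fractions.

Using cover-up method: A = 5/6, B = -10/11, C = 5/66
Result: (5/6)/(w + 6) - (10/11)/(w + 5) + (5/66)/(w - 6)


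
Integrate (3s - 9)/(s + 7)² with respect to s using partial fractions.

Decompose: α = 3, β = 3·(-7) - 9 = -30, so (3s - 9)/(s + 7)² = 3/(s + 7) - 30/(s + 7)². Integrate: ∫ α/(s + 7) ds = 3 ln|(s + 7)|; ∫ β/(s + 7)² ds = 30/(s + 7). Sum: 3 ln|(s + 7)| + 30/(s + 7) + C


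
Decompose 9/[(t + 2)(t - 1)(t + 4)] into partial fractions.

Using cover-up method: α = -3/2, β = 3/5, γ = 9/10
Result: (-3/2)/(t + 2) + (3/5)/(t - 1) + (9/10)/(t + 4)


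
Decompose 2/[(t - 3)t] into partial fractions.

2/(t - 3)t = A/(t - 3) + B/t. A = 2/(3 - 0) = 2/3, B = 2/(0 - 3) = -2/3
Result: (2/3)/(t - 3) - (2/3)/t


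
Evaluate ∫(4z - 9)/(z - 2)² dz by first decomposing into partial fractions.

Decompose: P = 4, Q = 4·2 - 9 = -1, so (4z - 9)/(z - 2)² = 4/(z - 2) - 1/(z - 2)². Integrate: ∫ P/(z - 2) dz = 4 ln|(z - 2)|; ∫ Q/(z - 2)² dz = 1/(z - 2). Sum: 4 ln|(z - 2)| + 1/(z - 2) + C


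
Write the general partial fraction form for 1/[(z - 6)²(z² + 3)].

Repeated linear + quadratic: P/(z - 6) + Q/(z - 6)² + (Rz + S)/(z² + 3)


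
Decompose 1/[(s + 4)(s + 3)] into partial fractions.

1/(s + 4)(s + 3) = A/(s + 4) + B/(s + 3). A = 1/(-4 + 3) = -1, B = 1/(-3 + 4) = 1
Result: -1/(s + 4) + 1/(s + 3)


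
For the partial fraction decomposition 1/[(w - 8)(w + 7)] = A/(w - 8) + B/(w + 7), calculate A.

Cover-up at w = 8: A = 1/(8 + 7) = 1/15


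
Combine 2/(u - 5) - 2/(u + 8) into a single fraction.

Common denominator (u - 5)(u + 8). Numerator: 2(u + 8) - 2(u - 5) = (2u + 16) - (2u - 10) = 26
Result: (26)/[(u - 5)(u + 8)]


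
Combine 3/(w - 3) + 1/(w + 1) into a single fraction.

Common denominator (w - 3)(w + 1). Numerator: 3(w + 1) + 1(w - 3) = (3w + 3) + (w - 3) = 4w
Result: (4w)/[(w - 3)(w + 1)]


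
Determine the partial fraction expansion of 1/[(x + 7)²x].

Cover-up at x=0: C = 1/(0 + 7)² = 1/49. Cover-up at x=-7: B = 1/(-7 - 0) = -1/7. Comparing x² coeff: A = -C = -1/49
Result: (-1/49)/(x + 7) - (1/7)/(x + 7)² + (1/49)/x


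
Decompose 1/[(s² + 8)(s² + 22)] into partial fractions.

Coefficient matching gives α = γ = 0, β = 1/(22-8) = 1/14, δ = -β = -1/14
Result: (1/14)/(s² + 8) - (1/14)/(s² + 22)


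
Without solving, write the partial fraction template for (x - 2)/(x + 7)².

Repeated linear factor: A/(x + 7) + B/(x + 7)²


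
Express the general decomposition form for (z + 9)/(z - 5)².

Repeated linear factor: A/(z - 5) + B/(z - 5)²


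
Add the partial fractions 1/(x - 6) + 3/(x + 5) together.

Common denominator (x - 6)(x + 5). Numerator: 1(x + 5) + 3(x - 6) = (x + 5) + (3x - 18) = 4x - 13
Result: (4x - 13)/[(x - 6)(x + 5)]


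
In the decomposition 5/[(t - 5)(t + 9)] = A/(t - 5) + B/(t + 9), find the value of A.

Cover-up at t = 5: A = 5/(5 + 9) = 5/14


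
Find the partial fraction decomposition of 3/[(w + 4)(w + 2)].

3/(w + 4)(w + 2) = P/(w + 4) + Q/(w + 2). P = 3/(-4 + 2) = -3/2, Q = 3/(-2 + 4) = 3/2
Result: (-3/2)/(w + 4) + (3/2)/(w + 2)


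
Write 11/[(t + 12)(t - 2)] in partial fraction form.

11/(t + 12)(t - 2) = P/(t + 12) + Q/(t - 2). P = 11/(-12 - 2) = -11/14, Q = 11/(2 + 12) = 11/14
Result: (-11/14)/(t + 12) + (11/14)/(t - 2)


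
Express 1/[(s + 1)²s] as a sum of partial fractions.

Cover-up at s=0: R = 1/(0 + 1)² = 1. Cover-up at s=-1: Q = 1/(-1 - 0) = -1. Comparing s² coeff: P = -R = -1
Result: -1/(s + 1) - 1/(s + 1)² + 1/s


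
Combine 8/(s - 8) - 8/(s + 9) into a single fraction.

Common denominator (s - 8)(s + 9). Numerator: 8(s + 9) - 8(s - 8) = (8s + 72) - (8s - 64) = 136
Result: (136)/[(s - 8)(s + 9)]


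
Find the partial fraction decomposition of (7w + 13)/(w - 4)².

(7w + 13) = α(w - 4) + β. At w = 4: β = 7·4 + 13 = 41. Coeff of w: α = 7
Result: 7/(w - 4) + 41/(w - 4)²


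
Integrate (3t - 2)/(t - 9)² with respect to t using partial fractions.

Decompose: A = 3, B = 3·9 - 2 = 25, so (3t - 2)/(t - 9)² = 3/(t - 9) + 25/(t - 9)². Integrate: ∫ A/(t - 9) dt = 3 ln|(t - 9)|; ∫ B/(t - 9)² dt = -25/(t - 9). Sum: 3 ln|(t - 9)| - 25/(t - 9) + C


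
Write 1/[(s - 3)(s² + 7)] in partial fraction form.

Cover-up at s = 3: A = 1/(3² + 7) = 1/16. Then B = -A = -1/16, C = -A·(0 + 3) = -3/16
Result: (1/16)/(s - 3) - ((1/16)s + 3/16)/(s² + 7)


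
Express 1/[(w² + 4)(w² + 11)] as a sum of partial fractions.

Coefficient matching gives α = γ = 0, β = 1/(11-4) = 1/7, δ = -β = -1/7
Result: (1/7)/(w² + 4) - (1/7)/(w² + 11)


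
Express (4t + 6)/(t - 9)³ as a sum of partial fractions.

(4t + 6) = P(t - 9)² + Q(t - 9) + R. At t = 9: R = 4·9 + 6 = 42. Coefficients: P = 0, Q = 4
Result: 4/(t - 9)² + 42/(t - 9)³


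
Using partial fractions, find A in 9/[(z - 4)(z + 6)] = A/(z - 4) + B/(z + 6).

Cover-up at z = 4: A = 9/(4 + 6) = 9/10


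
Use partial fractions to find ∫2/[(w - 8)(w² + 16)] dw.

Cover-up at w=8: α = 2/(8²+16) = 1/40. Coeff matching: β = -1/40, γ = -1/5. Decomposition: (1/40)/(w - 8) - ((1/40)w + 1/5)/(w² + 16). Integrate: linear → ln, quadratic → (1/2)ln + arctan: (1/40) ln|(w - 8)| - (1/80) ln(w² + 16) - (1/20) arctan(w/4) + C


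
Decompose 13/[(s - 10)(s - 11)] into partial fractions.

13/(s - 10)(s - 11) = P/(s - 10) + Q/(s - 11). P = 13/(10 - 11) = -13, Q = 13/(11 - 10) = 13
Result: -13/(s - 10) + 13/(s - 11)


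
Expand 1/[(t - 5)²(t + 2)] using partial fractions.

Cover-up at t=-2: C = 1/(-2 - 5)² = 1/49. Cover-up at t=5: B = 1/(5 + 2) = 1/7. Comparing t² coeff: A = -C = -1/49
Result: (-1/49)/(t - 5) + (1/7)/(t - 5)² + (1/49)/(t + 2)


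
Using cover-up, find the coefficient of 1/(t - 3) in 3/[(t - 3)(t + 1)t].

Cover (t - 3), set t=3: 3/[(3 + 1)(3 - 0)] = 1/4


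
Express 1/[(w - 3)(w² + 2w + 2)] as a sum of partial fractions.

Cover-up at w = 3: α = 1/(3² + 2·3 + 2) = 1/17. Then β = -α = -1/17, γ = -α·(2 + 3) = -5/17
Result: (1/17)/(w - 3) - ((1/17)w + 5/17)/(w² + 2w + 2)


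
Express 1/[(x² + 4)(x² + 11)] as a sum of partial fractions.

Coefficient matching gives α = γ = 0, β = 1/(11-4) = 1/7, δ = -β = -1/7
Result: (1/7)/(x² + 4) - (1/7)/(x² + 11)


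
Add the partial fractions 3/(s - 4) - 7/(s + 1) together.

Common denominator (s - 4)(s + 1). Numerator: 3(s + 1) - 7(s - 4) = (3s + 3) - (7s - 28) = -4s + 31
Result: (-4s + 31)/[(s - 4)(s + 1)]


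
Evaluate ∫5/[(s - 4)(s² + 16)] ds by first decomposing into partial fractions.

Cover-up at s=4: P = 5/(4²+16) = 5/32. Coeff matching: Q = -5/32, R = -5/8. Decomposition: (5/32)/(s - 4) - ((5/32)s + 5/8)/(s² + 16). Integrate: linear → ln, quadratic → (1/2)ln + arctan: (5/32) ln|(s - 4)| - (5/64) ln(s² + 16) - (5/32) arctan(s/4) + C


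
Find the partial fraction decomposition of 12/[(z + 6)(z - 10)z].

Using cover-up method: A = 1/8, B = 3/40, C = -1/5
Result: (1/8)/(z + 6) + (3/40)/(z - 10) - (1/5)/z


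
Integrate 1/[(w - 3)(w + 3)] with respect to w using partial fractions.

Decompose: 1/[(w - 3)(w + 3)] = (1/6)/(w - 3) - (1/6)/(w + 3). Integrate each term: (1/6) ln|(w - 3)| - (1/6) ln|(w + 3)| + C


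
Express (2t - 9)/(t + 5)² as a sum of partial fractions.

(2t - 9) = P(t + 5) + Q. At t = -5: Q = 2·(-5) - 9 = -19. Coeff of t: P = 2
Result: 2/(t + 5) - 19/(t + 5)²


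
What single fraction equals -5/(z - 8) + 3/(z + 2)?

Common denominator (z - 8)(z + 2). Numerator: -5(z + 2) + 3(z - 8) = (-5z - 10) + (3z - 24) = -2z - 34
Result: (-2z - 34)/[(z - 8)(z + 2)]


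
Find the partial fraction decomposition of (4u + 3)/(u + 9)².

(4u + 3) = α(u + 9) + β. At u = -9: β = 4·(-9) + 3 = -33. Coeff of u: α = 4
Result: 4/(u + 9) - 33/(u + 9)²


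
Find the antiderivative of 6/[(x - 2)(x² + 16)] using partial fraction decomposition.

Cover-up at x=2: P = 6/(2²+16) = 3/10. Coeff matching: Q = -3/10, R = -3/5. Decomposition: (3/10)/(x - 2) - ((3/10)x + 3/5)/(x² + 16). Integrate: linear → ln, quadratic → (1/2)ln + arctan: (3/10) ln|(x - 2)| - (3/20) ln(x² + 16) - (3/20) arctan(x/4) + C


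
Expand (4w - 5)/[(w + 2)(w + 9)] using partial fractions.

At w=-2: P = (4·(-2) - 5)/(-2 + 9) = -13/7. At w=-9: Q = (4·(-9) - 5)/(-9 + 2) = 41/7
Result: (-13/7)/(w + 2) + (41/7)/(w + 9)


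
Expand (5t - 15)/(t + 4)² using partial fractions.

(5t - 15) = P(t + 4) + Q. At t = -4: Q = 5·(-4) - 15 = -35. Coeff of t: P = 5
Result: 5/(t + 4) - 35/(t + 4)²


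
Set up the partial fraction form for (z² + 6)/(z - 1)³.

Repeated linear factor (power 3): P/(z - 1) + Q/(z - 1)² + R/(z - 1)³


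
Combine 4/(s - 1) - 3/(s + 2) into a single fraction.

Common denominator (s - 1)(s + 2). Numerator: 4(s + 2) - 3(s - 1) = (4s + 8) - (3s - 3) = s + 11
Result: (s + 11)/[(s - 1)(s + 2)]


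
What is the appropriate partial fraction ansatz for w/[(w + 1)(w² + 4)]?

Linear + irreducible quadratic: P/(w + 1) + (Qw + R)/(w² + 4)


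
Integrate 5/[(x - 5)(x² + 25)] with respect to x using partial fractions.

Cover-up at x=5: α = 5/(5²+25) = 1/10. Coeff matching: β = -1/10, γ = -1/2. Decomposition: (1/10)/(x - 5) - ((1/10)x + 1/2)/(x² + 25). Integrate: linear → ln, quadratic → (1/2)ln + arctan: (1/10) ln|(x - 5)| - (1/20) ln(x² + 25) - (1/10) arctan(x/5) + C


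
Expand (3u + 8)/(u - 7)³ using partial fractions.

(3u + 8) = P(u - 7)² + Q(u - 7) + R. At u = 7: R = 3·7 + 8 = 29. Coefficients: P = 0, Q = 3
Result: 3/(u - 7)² + 29/(u - 7)³


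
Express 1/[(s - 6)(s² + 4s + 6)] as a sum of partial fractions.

Cover-up at s = 6: P = 1/(6² + 4·6 + 6) = 1/66. Then Q = -P = -1/66, R = -P·(4 + 6) = -5/33
Result: (1/66)/(s - 6) - ((1/66)s + 5/33)/(s² + 4s + 6)


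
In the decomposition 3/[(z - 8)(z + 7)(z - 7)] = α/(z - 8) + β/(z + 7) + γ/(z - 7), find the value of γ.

Cover-up at z = 7: γ = 3/[(7 - 8)(7 + 7)] = 3/[(-1)(14)] = -3/14


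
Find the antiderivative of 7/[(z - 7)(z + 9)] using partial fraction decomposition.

Decompose: 7/[(z - 7)(z + 9)] = (7/16)/(z - 7) - (7/16)/(z + 9). Integrate each term: (7/16) ln|(z - 7)| - (7/16) ln|(z + 9)| + C


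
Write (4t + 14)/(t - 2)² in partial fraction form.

(4t + 14) = A(t - 2) + B. At t = 2: B = 4·2 + 14 = 22. Coeff of t: A = 4
Result: 4/(t - 2) + 22/(t - 2)²


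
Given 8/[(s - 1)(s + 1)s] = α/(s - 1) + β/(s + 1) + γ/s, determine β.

Cover-up at s = -1: β = 8/[(-1 - 1)(-1 - 0)] = 8/[(-2)(-1)] = 8/2 = 4


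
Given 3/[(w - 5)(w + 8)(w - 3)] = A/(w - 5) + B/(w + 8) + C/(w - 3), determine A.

Cover-up at w = 5: A = 3/[(5 + 8)(5 - 3)] = 3/[(13)(2)] = 3/26


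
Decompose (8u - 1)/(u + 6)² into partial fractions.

(8u - 1) = A(u + 6) + B. At u = -6: B = 8·(-6) - 1 = -49. Coeff of u: A = 8
Result: 8/(u + 6) - 49/(u + 6)²


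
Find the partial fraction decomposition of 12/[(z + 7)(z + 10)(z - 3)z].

Using Heaviside cover-up: (2/35)/(z + 7) - (2/65)/(z + 10) + (2/65)/(z - 3) - (2/35)/z


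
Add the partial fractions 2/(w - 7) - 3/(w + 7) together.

Common denominator (w - 7)(w + 7). Numerator: 2(w + 7) - 3(w - 7) = (2w + 14) - (3w - 21) = -w + 35
Result: (-w + 35)/[(w - 7)(w + 7)]


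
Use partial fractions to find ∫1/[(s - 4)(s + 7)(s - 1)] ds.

Cover-up: A = 1/33, B = 1/88, C = -1/24. Decomposition: (1/33)/(s - 4) + (1/88)/(s + 7) - (1/24)/(s - 1). Integrate each term: (1/33) ln|(s - 4)| + (1/88) ln|(s + 7)| - (1/24) ln|(s - 1)| + C


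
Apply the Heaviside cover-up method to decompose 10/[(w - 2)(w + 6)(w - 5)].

Cover (w - 2), w=2: A = 10/[(2 + 6)(2 - 5)] = -5/12. Cover (w + 6), w=-6: B = 10/[(-6 - 2)(-6 - 5)] = 5/44. Cover (w - 5), w=5: C = 10/[(5 - 2)(5 + 6)] = 10/33.
Result: (-5/12)/(w - 2) + (5/44)/(w + 6) + (10/33)/(w - 5)


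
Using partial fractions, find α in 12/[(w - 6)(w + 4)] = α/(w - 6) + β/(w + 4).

Cover-up at w = 6: α = 12/(6 + 4) = 12/10 = 6/5


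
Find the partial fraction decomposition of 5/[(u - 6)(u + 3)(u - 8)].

Using cover-up method: α = -5/18, β = 5/99, γ = 5/22
Result: (-5/18)/(u - 6) + (5/99)/(u + 3) + (5/22)/(u - 8)


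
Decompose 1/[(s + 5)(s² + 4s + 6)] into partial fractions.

Cover-up at s = -5: P = 1/((-5)² + 4·(-5) + 6) = 1/11. Then Q = -P = -1/11, R = -P·(4 - 5) = 1/11
Result: (1/11)/(s + 5) - ((1/11)s - 1/11)/(s² + 4s + 6)


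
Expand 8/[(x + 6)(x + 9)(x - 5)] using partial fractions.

Using cover-up method: A = -8/33, B = 4/21, C = 4/77
Result: (-8/33)/(x + 6) + (4/21)/(x + 9) + (4/77)/(x - 5)


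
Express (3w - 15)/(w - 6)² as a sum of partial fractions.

(3w - 15) = P(w - 6) + Q. At w = 6: Q = 3·6 - 15 = 3. Coeff of w: P = 3
Result: 3/(w - 6) + 3/(w - 6)²


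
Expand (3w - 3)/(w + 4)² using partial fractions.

(3w - 3) = P(w + 4) + Q. At w = -4: Q = 3·(-4) - 3 = -15. Coeff of w: P = 3
Result: 3/(w + 4) - 15/(w + 4)²


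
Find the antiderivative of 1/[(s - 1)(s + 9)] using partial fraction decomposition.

Decompose: 1/[(s - 1)(s + 9)] = (1/10)/(s - 1) - (1/10)/(s + 9). Integrate each term: (1/10) ln|(s - 1)| - (1/10) ln|(s + 9)| + C


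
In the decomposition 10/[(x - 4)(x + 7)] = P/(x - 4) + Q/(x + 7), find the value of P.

Cover-up at x = 4: P = 10/(4 + 7) = 10/11


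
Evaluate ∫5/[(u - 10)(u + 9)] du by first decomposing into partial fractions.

Decompose: 5/[(u - 10)(u + 9)] = (5/19)/(u - 10) - (5/19)/(u + 9). Integrate each term: (5/19) ln|(u - 10)| - (5/19) ln|(u + 9)| + C


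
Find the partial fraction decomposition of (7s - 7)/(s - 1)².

(7s - 7) = A(s - 1) + B. At s = 1: B = 7·1 - 7 = 0. Coeff of s: A = 7
Result: 7/(s - 1)


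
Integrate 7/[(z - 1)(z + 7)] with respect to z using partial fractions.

Decompose: 7/[(z - 1)(z + 7)] = (7/8)/(z - 1) - (7/8)/(z + 7). Integrate each term: (7/8) ln|(z - 1)| - (7/8) ln|(z + 7)| + C


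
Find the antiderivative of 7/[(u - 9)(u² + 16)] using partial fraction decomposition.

Cover-up at u=9: P = 7/(9²+16) = 7/97. Coeff matching: Q = -7/97, R = -63/97. Decomposition: (7/97)/(u - 9) - ((7/97)u + 63/97)/(u² + 16). Integrate: linear → ln, quadratic → (1/2)ln + arctan: (7/97) ln|(u - 9)| - (7/194) ln(u² + 16) - (63/388) arctan(u/4) + C


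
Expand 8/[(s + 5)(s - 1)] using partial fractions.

8/(s + 5)(s - 1) = α/(s + 5) + β/(s - 1). α = 8/(-5 - 1) = -4/3, β = 8/(1 + 5) = 4/3
Result: (-4/3)/(s + 5) + (4/3)/(s - 1)


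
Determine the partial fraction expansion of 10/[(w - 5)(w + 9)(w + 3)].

Using cover-up method: P = 5/56, Q = 5/42, R = -5/24
Result: (5/56)/(w - 5) + (5/42)/(w + 9) - (5/24)/(w + 3)


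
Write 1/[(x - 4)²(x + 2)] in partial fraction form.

Cover-up at x=-2: C = 1/(-2 - 4)² = 1/36. Cover-up at x=4: B = 1/(4 + 2) = 1/6. Comparing x² coeff: A = -C = -1/36
Result: (-1/36)/(x - 4) + (1/6)/(x - 4)² + (1/36)/(x + 2)


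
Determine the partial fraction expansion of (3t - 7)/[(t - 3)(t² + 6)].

At t=3: P = (3·3 - 7)/(3² + 6) = 2/15. Q = -P = -2/15, R = 3 - 3·P = 13/5
Result: (2/15)/(t - 3) - ((2/15)t - 13/5)/(t² + 6)


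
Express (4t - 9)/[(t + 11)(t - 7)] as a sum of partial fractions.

At t=-11: A = (4·(-11) - 9)/(-11 - 7) = 53/18. At t=7: B = (4·7 - 9)/(7 + 11) = 19/18
Result: (53/18)/(t + 11) + (19/18)/(t - 7)


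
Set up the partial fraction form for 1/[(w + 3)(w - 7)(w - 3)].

Three distinct linear factors: A/(w + 3) + B/(w - 7) + C/(w - 3)


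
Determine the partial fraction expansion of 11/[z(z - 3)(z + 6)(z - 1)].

Using Heaviside cover-up: (11/18)/z + (11/54)/(z - 3) - (11/378)/(z + 6) - (11/14)/(z - 1)


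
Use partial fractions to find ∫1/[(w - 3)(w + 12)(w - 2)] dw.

Cover-up: P = 1/15, Q = 1/210, R = -1/14. Decomposition: (1/15)/(w - 3) + (1/210)/(w + 12) - (1/14)/(w - 2). Integrate each term: (1/15) ln|(w - 3)| + (1/210) ln|(w + 12)| - (1/14) ln|(w - 2)| + C


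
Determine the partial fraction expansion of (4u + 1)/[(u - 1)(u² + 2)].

At u=1: P = (4·1 + 1)/(1² + 2) = 5/3. Q = -P = -5/3, R = 4 - 1·P = 7/3
Result: (5/3)/(u - 1) - ((5/3)u - 7/3)/(u² + 2)


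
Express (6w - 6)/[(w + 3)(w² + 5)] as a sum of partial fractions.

At w=-3: A = (6·(-3) - 6)/((-3)² + 5) = -12/7. B = -A = 12/7, C = 6 - (-3)·A = 6/7
Result: (-12/7)/(w + 3) + ((12/7)w + 6/7)/(w² + 5)


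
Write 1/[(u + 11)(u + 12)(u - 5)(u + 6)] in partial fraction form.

Using Heaviside cover-up: (1/80)/(u + 11) - (1/102)/(u + 12) + (1/2992)/(u - 5) - (1/330)/(u + 6)


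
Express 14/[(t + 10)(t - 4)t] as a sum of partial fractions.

Using cover-up method: A = 1/10, B = 1/4, C = -7/20
Result: (1/10)/(t + 10) + (1/4)/(t - 4) - (7/20)/t


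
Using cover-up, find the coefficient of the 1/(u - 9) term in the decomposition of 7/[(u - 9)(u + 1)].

Cover (u - 9), set u=9: 7/((u + 1) at u=9) = 7/(10) = 7/10


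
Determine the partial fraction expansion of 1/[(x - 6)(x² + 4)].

Cover-up at x = 6: α = 1/(6² + 4) = 1/40. Then β = -α = -1/40, γ = -α·(0 + 6) = -3/20
Result: (1/40)/(x - 6) - ((1/40)x + 3/20)/(x² + 4)


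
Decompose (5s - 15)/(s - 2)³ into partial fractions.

(5s - 15) = A(s - 2)² + B(s - 2) + C. At s = 2: C = 5·2 - 15 = -5. Coefficients: A = 0, B = 5
Result: 5/(s - 2)² - 5/(s - 2)³


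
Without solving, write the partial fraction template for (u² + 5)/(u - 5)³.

Repeated linear factor (power 3): A/(u - 5) + B/(u - 5)² + C/(u - 5)³


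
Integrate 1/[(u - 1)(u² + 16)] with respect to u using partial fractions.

Cover-up at u=1: A = 1/(1²+16) = 1/17. Coeff matching: B = -1/17, C = -1/17. Decomposition: (1/17)/(u - 1) - ((1/17)u + 1/17)/(u² + 16). Integrate: linear → ln, quadratic → (1/2)ln + arctan: (1/17) ln|(u - 1)| - (1/34) ln(u² + 16) - (1/68) arctan(u/4) + C


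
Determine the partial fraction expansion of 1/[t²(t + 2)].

Cover-up at t=-2: R = 1/(-2 - 0)² = 1/4. Cover-up at t=0: Q = 1/(0 + 2) = 1/2. Comparing t² coeff: P = -R = -1/4
Result: (-1/4)/t + (1/2)/t² + (1/4)/(t + 2)


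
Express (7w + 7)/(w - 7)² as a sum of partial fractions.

(7w + 7) = α(w - 7) + β. At w = 7: β = 7·7 + 7 = 56. Coeff of w: α = 7
Result: 7/(w - 7) + 56/(w - 7)²


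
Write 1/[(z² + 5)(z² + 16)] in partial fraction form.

Coefficient matching gives A = C = 0, B = 1/(16-5) = 1/11, D = -B = -1/11
Result: (1/11)/(z² + 5) - (1/11)/(z² + 16)


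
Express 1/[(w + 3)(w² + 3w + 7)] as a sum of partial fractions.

Cover-up at w = -3: P = 1/((-3)² + 3·(-3) + 7) = 1/7. Then Q = -P = -1/7, R = -P·(3 - 3) = 0
Result: (1/7)/(w + 3) - ((1/7)w)/(w² + 3w + 7)


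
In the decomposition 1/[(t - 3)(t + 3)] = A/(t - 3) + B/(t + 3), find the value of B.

Cover-up at t = -3: B = 1/(-3 - 3) = -1/6


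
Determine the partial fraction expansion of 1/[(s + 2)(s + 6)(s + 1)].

Using cover-up method: α = -1/4, β = 1/20, γ = 1/5
Result: (-1/4)/(s + 2) + (1/20)/(s + 6) + (1/5)/(s + 1)


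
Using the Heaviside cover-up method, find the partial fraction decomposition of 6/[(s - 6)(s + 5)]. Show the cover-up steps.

Cover (s - 6): set s=6, get α = 6/(6 + 5) = 6/11. Cover (s + 5): set s=-5, get β = 6/(-5 - 6) = -6/11.
Result: (6/11)/(s - 6) - (6/11)/(s + 5)


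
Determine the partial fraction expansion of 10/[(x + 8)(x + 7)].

10/(x + 8)(x + 7) = α/(x + 8) + β/(x + 7). α = 10/(-8 + 7) = -10, β = 10/(-7 + 8) = 10
Result: -10/(x + 8) + 10/(x + 7)


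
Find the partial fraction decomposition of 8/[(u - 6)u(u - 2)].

Using cover-up method: A = 1/3, B = 2/3, C = -1
Result: (1/3)/(u - 6) + (2/3)/u - 1/(u - 2)


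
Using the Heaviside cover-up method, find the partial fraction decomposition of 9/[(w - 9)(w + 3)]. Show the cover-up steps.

Cover (w - 9): set w=9, get P = 9/(9 + 3) = 3/4. Cover (w + 3): set w=-3, get Q = 9/(-3 - 9) = -3/4.
Result: (3/4)/(w - 9) - (3/4)/(w + 3)


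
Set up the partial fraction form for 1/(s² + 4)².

Repeated quadratic factor: (As + B)/(s² + 4) + (Cs + D)/(s² + 4)²


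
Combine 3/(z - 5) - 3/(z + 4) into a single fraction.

Common denominator (z - 5)(z + 4). Numerator: 3(z + 4) - 3(z - 5) = (3z + 12) - (3z - 15) = 27
Result: (27)/[(z - 5)(z + 4)]


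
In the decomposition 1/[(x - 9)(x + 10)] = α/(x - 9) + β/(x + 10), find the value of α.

Cover-up at x = 9: α = 1/(9 + 10) = 1/19


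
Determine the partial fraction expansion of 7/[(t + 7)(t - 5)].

7/(t + 7)(t - 5) = A/(t + 7) + B/(t - 5). A = 7/(-7 - 5) = -7/12, B = 7/(5 + 7) = 7/12
Result: (-7/12)/(t + 7) + (7/12)/(t - 5)


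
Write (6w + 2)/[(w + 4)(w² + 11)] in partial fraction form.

At w=-4: A = (6·(-4) + 2)/((-4)² + 11) = -22/27. B = -A = 22/27, C = 6 - (-4)·A = 74/27
Result: (-22/27)/(w + 4) + ((22/27)w + 74/27)/(w² + 11)


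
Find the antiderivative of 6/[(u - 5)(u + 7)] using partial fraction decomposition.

Decompose: 6/[(u - 5)(u + 7)] = (1/2)/(u - 5) - (1/2)/(u + 7). Integrate each term: (1/2) ln|(u - 5)| - (1/2) ln|(u + 7)| + C


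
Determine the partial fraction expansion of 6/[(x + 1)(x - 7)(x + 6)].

Using cover-up method: α = -3/20, β = 3/52, γ = 6/65
Result: (-3/20)/(x + 1) + (3/52)/(x - 7) + (6/65)/(x + 6)


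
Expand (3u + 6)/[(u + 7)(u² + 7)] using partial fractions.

At u=-7: A = (3·(-7) + 6)/((-7)² + 7) = -15/56. B = -A = 15/56, C = 3 - (-7)·A = 9/8
Result: (-15/56)/(u + 7) + ((15/56)u + 9/8)/(u² + 7)


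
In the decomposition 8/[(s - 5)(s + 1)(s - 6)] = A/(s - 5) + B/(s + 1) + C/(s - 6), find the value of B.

Cover-up at s = -1: B = 8/[(-1 - 5)(-1 - 6)] = 8/[(-6)(-7)] = 8/42 = 4/21


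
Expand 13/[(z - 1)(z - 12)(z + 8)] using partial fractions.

Using cover-up method: P = -13/99, Q = 13/220, R = 13/180
Result: (-13/99)/(z - 1) + (13/220)/(z - 12) + (13/180)/(z + 8)


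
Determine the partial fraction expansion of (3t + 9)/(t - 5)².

(3t + 9) = α(t - 5) + β. At t = 5: β = 3·5 + 9 = 24. Coeff of t: α = 3
Result: 3/(t - 5) + 24/(t - 5)²


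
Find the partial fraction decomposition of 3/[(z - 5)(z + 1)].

3/(z - 5)(z + 1) = A/(z - 5) + B/(z + 1). A = 3/(5 + 1) = 1/2, B = 3/(-1 - 5) = -1/2
Result: (1/2)/(z - 5) - (1/2)/(z + 1)


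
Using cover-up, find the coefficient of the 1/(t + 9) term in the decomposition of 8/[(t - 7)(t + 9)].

Cover (t + 9), set t=-9: 8/((t - 7) at t=-9) = 8/(-16) = -1/2


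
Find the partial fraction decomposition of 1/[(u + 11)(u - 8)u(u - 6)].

Using Heaviside cover-up: (-1/3553)/(u + 11) + (1/304)/(u - 8) + (1/528)/u - (1/204)/(u - 6)


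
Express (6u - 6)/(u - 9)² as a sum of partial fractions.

(6u - 6) = α(u - 9) + β. At u = 9: β = 6·9 - 6 = 48. Coeff of u: α = 6
Result: 6/(u - 9) + 48/(u - 9)²


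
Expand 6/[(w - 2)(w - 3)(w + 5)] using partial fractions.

Using cover-up method: α = -6/7, β = 3/4, γ = 3/28
Result: (-6/7)/(w - 2) + (3/4)/(w - 3) + (3/28)/(w + 5)


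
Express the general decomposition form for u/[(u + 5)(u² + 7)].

Linear + irreducible quadratic: P/(u + 5) + (Qu + R)/(u² + 7)


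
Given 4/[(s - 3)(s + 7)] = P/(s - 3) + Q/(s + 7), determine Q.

Cover-up at s = -7: Q = 4/(-7 - 3) = -4/10 = -2/5


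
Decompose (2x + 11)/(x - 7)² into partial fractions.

(2x + 11) = P(x - 7) + Q. At x = 7: Q = 2·7 + 11 = 25. Coeff of x: P = 2
Result: 2/(x - 7) + 25/(x - 7)²


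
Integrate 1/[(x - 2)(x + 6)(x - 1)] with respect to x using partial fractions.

Cover-up: P = 1/8, Q = 1/56, R = -1/7. Decomposition: (1/8)/(x - 2) + (1/56)/(x + 6) - (1/7)/(x - 1). Integrate each term: (1/8) ln|(x - 2)| + (1/56) ln|(x + 6)| - (1/7) ln|(x - 1)| + C


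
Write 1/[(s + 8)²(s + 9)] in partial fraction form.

Cover-up at s=-9: γ = 1/(-9 + 8)² = 1. Cover-up at s=-8: β = 1/(-8 + 9) = 1. Comparing s² coeff: α = -γ = -1
Result: -1/(s + 8) + 1/(s + 8)² + 1/(s + 9)


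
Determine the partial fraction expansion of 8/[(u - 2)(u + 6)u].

Using cover-up method: P = 1/2, Q = 1/6, R = -2/3
Result: (1/2)/(u - 2) + (1/6)/(u + 6) - (2/3)/u


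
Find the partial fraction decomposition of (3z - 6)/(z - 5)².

(3z - 6) = α(z - 5) + β. At z = 5: β = 3·5 - 6 = 9. Coeff of z: α = 3
Result: 3/(z - 5) + 9/(z - 5)²


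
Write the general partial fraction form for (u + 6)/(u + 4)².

Repeated linear factor: α/(u + 4) + β/(u + 4)²


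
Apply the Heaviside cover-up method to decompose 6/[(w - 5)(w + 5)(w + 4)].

Cover (w - 5), w=5: α = 6/[(5 + 5)(5 + 4)] = 1/15. Cover (w + 5), w=-5: β = 6/[(-5 - 5)(-5 + 4)] = 3/5. Cover (w + 4), w=-4: γ = 6/[(-4 - 5)(-4 + 5)] = -2/3.
Result: (1/15)/(w - 5) + (3/5)/(w + 5) - (2/3)/(w + 4)


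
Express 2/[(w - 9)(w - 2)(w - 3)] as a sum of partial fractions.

Using cover-up method: α = 1/21, β = 2/7, γ = -1/3
Result: (1/21)/(w - 9) + (2/7)/(w - 2) - (1/3)/(w - 3)


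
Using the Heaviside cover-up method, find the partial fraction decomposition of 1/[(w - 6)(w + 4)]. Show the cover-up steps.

Cover (w - 6): set w=6, get P = 1/(6 + 4) = 1/10. Cover (w + 4): set w=-4, get Q = 1/(-4 - 6) = -1/10.
Result: (1/10)/(w - 6) - (1/10)/(w + 4)


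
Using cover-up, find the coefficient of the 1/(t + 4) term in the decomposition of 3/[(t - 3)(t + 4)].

Cover (t + 4), set t=-4: 3/((t - 3) at t=-4) = 3/(-7) = -3/7


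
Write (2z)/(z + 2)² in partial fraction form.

(2z) = α(z + 2) + β. At z = -2: β = 2·(-2) + 0 = -4. Coeff of z: α = 2
Result: 2/(z + 2) - 4/(z + 2)²


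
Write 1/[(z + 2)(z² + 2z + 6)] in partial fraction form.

Cover-up at z = -2: α = 1/((-2)² + 2·(-2) + 6) = 1/6. Then β = -α = -1/6, γ = -α·(2 - 2) = 0
Result: (1/6)/(z + 2) - ((1/6)z)/(z² + 2z + 6)


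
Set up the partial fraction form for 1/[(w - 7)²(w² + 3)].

Repeated linear + quadratic: α/(w - 7) + β/(w - 7)² + (γw + δ)/(w² + 3)


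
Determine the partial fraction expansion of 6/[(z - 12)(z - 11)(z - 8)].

Using cover-up method: A = 3/2, B = -2, C = 1/2
Result: (3/2)/(z - 12) - 2/(z - 11) + (1/2)/(z - 8)


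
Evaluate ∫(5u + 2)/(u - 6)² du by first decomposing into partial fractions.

Decompose: α = 5, β = 5·6 + 2 = 32, so (5u + 2)/(u - 6)² = 5/(u - 6) + 32/(u - 6)². Integrate: ∫ α/(u - 6) du = 5 ln|(u - 6)|; ∫ β/(u - 6)² du = -32/(u - 6). Sum: 5 ln|(u - 6)| - 32/(u - 6) + C


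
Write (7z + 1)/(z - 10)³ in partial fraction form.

(7z + 1) = α(z - 10)² + β(z - 10) + γ. At z = 10: γ = 7·10 + 1 = 71. Coefficients: α = 0, β = 7
Result: 7/(z - 10)² + 71/(z - 10)³


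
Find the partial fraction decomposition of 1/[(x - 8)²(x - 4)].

Cover-up at x=4: R = 1/(4 - 8)² = 1/16. Cover-up at x=8: Q = 1/(8 - 4) = 1/4. Comparing x² coeff: P = -R = -1/16
Result: (-1/16)/(x - 8) + (1/4)/(x - 8)² + (1/16)/(x - 4)


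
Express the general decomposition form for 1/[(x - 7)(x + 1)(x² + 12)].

Two linear + quadratic: α/(x - 7) + β/(x + 1) + (γx + δ)/(x² + 12)


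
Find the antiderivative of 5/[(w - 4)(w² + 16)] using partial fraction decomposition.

Cover-up at w=4: A = 5/(4²+16) = 5/32. Coeff matching: B = -5/32, C = -5/8. Decomposition: (5/32)/(w - 4) - ((5/32)w + 5/8)/(w² + 16). Integrate: linear → ln, quadratic → (1/2)ln + arctan: (5/32) ln|(w - 4)| - (5/64) ln(w² + 16) - (5/32) arctan(w/4) + C


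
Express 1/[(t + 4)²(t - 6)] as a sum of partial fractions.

Cover-up at t=6: γ = 1/(6 + 4)² = 1/100. Cover-up at t=-4: β = 1/(-4 - 6) = -1/10. Comparing t² coeff: α = -γ = -1/100
Result: (-1/100)/(t + 4) - (1/10)/(t + 4)² + (1/100)/(t - 6)


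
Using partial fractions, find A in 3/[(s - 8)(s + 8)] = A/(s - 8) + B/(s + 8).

Cover-up at s = 8: A = 3/(8 + 8) = 3/16


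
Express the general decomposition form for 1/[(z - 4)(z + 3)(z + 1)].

Three distinct linear factors: A/(z - 4) + B/(z + 3) + C/(z + 1)


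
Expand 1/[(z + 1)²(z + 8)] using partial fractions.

Cover-up at z=-8: γ = 1/(-8 + 1)² = 1/49. Cover-up at z=-1: β = 1/(-1 + 8) = 1/7. Comparing z² coeff: α = -γ = -1/49
Result: (-1/49)/(z + 1) + (1/7)/(z + 1)² + (1/49)/(z + 8)


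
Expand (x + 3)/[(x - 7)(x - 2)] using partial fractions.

At x=7: A = (1·7 + 3)/(7 - 2) = 2. At x=2: B = (1·2 + 3)/(2 - 7) = -1
Result: 2/(x - 7) - 1/(x - 2)


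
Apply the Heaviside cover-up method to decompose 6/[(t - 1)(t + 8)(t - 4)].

Cover (t - 1), t=1: A = 6/[(1 + 8)(1 - 4)] = -2/9. Cover (t + 8), t=-8: B = 6/[(-8 - 1)(-8 - 4)] = 1/18. Cover (t - 4), t=4: C = 6/[(4 - 1)(4 + 8)] = 1/6.
Result: (-2/9)/(t - 1) + (1/18)/(t + 8) + (1/6)/(t - 4)


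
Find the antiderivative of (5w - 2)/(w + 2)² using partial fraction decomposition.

Decompose: P = 5, Q = 5·(-2) - 2 = -12, so (5w - 2)/(w + 2)² = 5/(w + 2) - 12/(w + 2)². Integrate: ∫ P/(w + 2) dw = 5 ln|(w + 2)|; ∫ Q/(w + 2)² dw = 12/(w + 2). Sum: 5 ln|(w + 2)| + 12/(w + 2) + C
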